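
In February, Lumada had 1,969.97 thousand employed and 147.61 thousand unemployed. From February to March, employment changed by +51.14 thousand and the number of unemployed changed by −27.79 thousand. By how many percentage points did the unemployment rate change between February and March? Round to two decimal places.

February: labor force = 1,969.97 + 147.61 = 2,117.58; u = 147.61/2,117.58 = 6.97%.
March: labor force = 2,021.11 + 119.82 = 2,140.93; u = 119.82/2,140.93 = 5.60%.
Change = 5.60% − 6.97% = −1.37 pp.

The unemployment rate changed by −1.37 percentage points.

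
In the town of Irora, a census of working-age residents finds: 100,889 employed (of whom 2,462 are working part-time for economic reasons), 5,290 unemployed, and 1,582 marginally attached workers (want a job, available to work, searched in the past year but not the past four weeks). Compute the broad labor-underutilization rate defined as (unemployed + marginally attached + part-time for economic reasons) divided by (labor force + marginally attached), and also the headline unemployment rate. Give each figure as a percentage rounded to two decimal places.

Labor force = 100,889 + 5,290 = 106,179.
Numerator = 5,290 + 1,582 + 2,462 = 9,334.
Denominator = 106,179 + 1,582 = 107,761.
Broad rate = 9,334 / 107,761 = 8.66%.
Headline unemployment rate = 5,290 / 106,179 = 4.98%.

Broad underutilization rate ≈ 8.66%; headline unemployment rate ≈ 4.98%.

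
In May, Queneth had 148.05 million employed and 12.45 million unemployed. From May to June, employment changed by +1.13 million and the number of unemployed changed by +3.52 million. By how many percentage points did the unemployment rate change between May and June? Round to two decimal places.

The unemployment rate changed by +1.91 percentage points.

May: labor force = 148.05 + 12.45 = 160.50; u = 12.45/160.50 = 7.76%.
June: labor force = 149.18 + 15.97 = 165.15; u = 15.97/165.15 = 9.67%.
Change = 9.67% − 7.76% = +1.91 pp.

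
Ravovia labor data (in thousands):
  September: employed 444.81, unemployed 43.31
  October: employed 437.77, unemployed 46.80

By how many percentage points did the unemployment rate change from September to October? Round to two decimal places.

September: labor force = 444.81 + 43.31 = 488.12; u = 43.31/488.12 = 8.87%.
October: labor force = 437.77 + 46.80 = 484.57; u = 46.80/484.57 = 9.66%.
Change = 9.66% − 8.87% = +0.79 pp.

The unemployment rate changed by +0.79 percentage points.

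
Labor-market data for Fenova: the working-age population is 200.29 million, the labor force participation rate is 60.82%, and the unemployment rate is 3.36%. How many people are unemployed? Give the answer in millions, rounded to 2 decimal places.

About 4.09 million are unemployed.

Labor force = 0.6082 × 200.29 = 121.82 million.
Unemployed = 0.0336 × 121.82 ≈ 4.09 million.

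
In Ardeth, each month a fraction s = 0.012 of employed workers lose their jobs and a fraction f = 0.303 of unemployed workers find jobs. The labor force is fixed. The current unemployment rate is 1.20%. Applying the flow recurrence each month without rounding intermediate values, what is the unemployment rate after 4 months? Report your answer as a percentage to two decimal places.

Unemployment rate after four months ≈ 3.23%.

With a fixed labor force, u_{t+1} = u_t + s·(1−u_t) − f·u_t = u_t·(1−s−f) + s.
Here 1−s−f = 0.685 and s = 0.012.
u_1 = 0.012000 × 0.685 + 0.012 = 0.020220.
u_2 = 0.020220 × 0.685 + 0.012 = 0.025851.
u_3 = 0.025851 × 0.685 + 0.012 = 0.029708.
u_4 = 0.029708 × 0.685 + 0.012 = 0.032350.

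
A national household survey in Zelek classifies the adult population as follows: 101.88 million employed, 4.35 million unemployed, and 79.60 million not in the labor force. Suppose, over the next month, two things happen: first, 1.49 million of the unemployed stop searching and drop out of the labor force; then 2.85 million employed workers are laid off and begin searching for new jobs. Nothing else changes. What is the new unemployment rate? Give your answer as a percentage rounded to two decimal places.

New unemployment rate ≈ 5.45%.

Initially, labor force = 101.88 + 4.35 = 106.23 million, so u = 4.35/106.23 = 4.09%.
After the first change, unemployed and labor force both fall by 1.49 → E = 101.88, U = 2.86, labor force = 104.74 million.
After the second change, employed falls and unemployed rises by 2.85; labor force unchanged → E = 99.03, U = 5.71, labor force = 104.74 million.
New unemployment rate = 5.71 / 104.74 = 5.45%.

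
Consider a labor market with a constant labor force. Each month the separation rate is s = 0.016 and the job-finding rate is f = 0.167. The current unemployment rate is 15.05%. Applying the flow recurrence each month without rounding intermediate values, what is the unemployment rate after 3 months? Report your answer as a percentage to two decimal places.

Unemployment rate after three months ≈ 12.18%.

With a fixed labor force, u_{t+1} = u_t + s·(1−u_t) − f·u_t = u_t·(1−s−f) + s.
Here 1−s−f = 0.817 and s = 0.016.
u_1 = 0.150500 × 0.817 + 0.016 = 0.138958.
u_2 = 0.138958 × 0.817 + 0.016 = 0.129529.
u_3 = 0.129529 × 0.817 + 0.016 = 0.121825.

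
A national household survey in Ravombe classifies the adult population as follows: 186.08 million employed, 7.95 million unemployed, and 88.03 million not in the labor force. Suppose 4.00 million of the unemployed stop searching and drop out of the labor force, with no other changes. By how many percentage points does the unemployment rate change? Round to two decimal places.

Initially, labor force = 186.08 + 7.95 = 194.03 million, so u = 7.95/194.03 = 4.10%.
After the change, unemployed and labor force both fall by 4.00 → E = 186.08, U = 3.95, labor force = 190.03 million.
New unemployment rate = 3.95 / 190.03 = 2.08%.
Change = 2.08% − 4.10% = −2.02 percentage points.

The unemployment rate changes by −2.02 percentage points.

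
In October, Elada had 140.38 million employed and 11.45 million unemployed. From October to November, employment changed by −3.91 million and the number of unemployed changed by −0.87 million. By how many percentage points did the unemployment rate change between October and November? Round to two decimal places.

The unemployment rate changed by −0.35 percentage points.

October: labor force = 140.38 + 11.45 = 151.83; u = 11.45/151.83 = 7.54%.
November: labor force = 136.47 + 10.58 = 147.05; u = 10.58/147.05 = 7.19%.
Change = 7.19% − 7.54% = −0.35 pp.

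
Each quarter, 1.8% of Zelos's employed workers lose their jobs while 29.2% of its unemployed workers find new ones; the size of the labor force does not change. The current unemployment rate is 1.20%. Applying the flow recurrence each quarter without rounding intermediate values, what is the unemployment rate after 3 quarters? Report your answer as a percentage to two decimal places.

Unemployment rate after three quarters ≈ 4.29%.

With a fixed labor force, u_{t+1} = u_t + s·(1−u_t) − f·u_t = u_t·(1−s−f) + s.
Here 1−s−f = 0.690 and s = 0.018.
u_1 = 0.012000 × 0.690 + 0.018 = 0.026280.
u_2 = 0.026280 × 0.690 + 0.018 = 0.036133.
u_3 = 0.036133 × 0.690 + 0.018 = 0.042932.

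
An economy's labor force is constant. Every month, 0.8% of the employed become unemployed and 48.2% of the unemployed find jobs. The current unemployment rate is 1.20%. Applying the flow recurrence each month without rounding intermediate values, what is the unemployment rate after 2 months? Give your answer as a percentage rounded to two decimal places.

Unemployment rate after two months ≈ 1.52%.

With a fixed labor force, u_{t+1} = u_t + s·(1−u_t) − f·u_t = u_t·(1−s−f) + s.
Here 1−s−f = 0.510 and s = 0.008.
u_1 = 0.012000 × 0.510 + 0.008 = 0.014120.
u_2 = 0.014120 × 0.510 + 0.008 = 0.015201.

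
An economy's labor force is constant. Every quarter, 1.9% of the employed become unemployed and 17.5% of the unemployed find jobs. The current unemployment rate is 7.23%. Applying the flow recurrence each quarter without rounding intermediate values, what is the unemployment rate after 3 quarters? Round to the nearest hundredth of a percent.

Unemployment rate after three quarters ≈ 8.45%.

With a fixed labor force, u_{t+1} = u_t + s·(1−u_t) − f·u_t = u_t·(1−s−f) + s.
Here 1−s−f = 0.806 and s = 0.019.
u_1 = 0.072300 × 0.806 + 0.019 = 0.077274.
u_2 = 0.077274 × 0.806 + 0.019 = 0.081283.
u_3 = 0.081283 × 0.806 + 0.019 = 0.084514.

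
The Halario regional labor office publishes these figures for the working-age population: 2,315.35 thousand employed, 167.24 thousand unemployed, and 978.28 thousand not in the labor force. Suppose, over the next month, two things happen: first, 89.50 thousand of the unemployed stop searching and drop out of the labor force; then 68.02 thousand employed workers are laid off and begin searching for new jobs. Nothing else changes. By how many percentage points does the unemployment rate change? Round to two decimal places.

The unemployment rate changes by −0.65 percentage points.

Initially, labor force = 2,315.35 + 167.24 = 2,482.59 thousand, so u = 167.24/2,482.59 = 6.74%.
After the first change, unemployed and labor force both fall by 89.50 → E = 2,315.35, U = 77.74, labor force = 2,393.09 thousand.
After the second change, employed falls and unemployed rises by 68.02; labor force unchanged → E = 2,247.33, U = 145.76, labor force = 2,393.09 thousand.
New unemployment rate = 145.76 / 2,393.09 = 6.09%.
Change = 6.09% − 6.74% = −0.65 percentage points.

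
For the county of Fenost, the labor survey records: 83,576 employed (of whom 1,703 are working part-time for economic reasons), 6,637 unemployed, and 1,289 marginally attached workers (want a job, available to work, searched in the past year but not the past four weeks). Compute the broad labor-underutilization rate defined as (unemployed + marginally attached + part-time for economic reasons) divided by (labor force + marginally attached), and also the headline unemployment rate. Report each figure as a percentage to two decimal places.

Labor force = 83,576 + 6,637 = 90,213.
Numerator = 6,637 + 1,289 + 1,703 = 9,629.
Denominator = 90,213 + 1,289 = 91,502.
Broad rate = 9,629 / 91,502 = 10.52%.
Headline unemployment rate = 6,637 / 90,213 = 7.36%.

Broad underutilization rate ≈ 10.52%; headline unemployment rate ≈ 7.36%.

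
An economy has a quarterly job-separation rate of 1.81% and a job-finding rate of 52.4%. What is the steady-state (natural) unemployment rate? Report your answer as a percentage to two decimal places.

At steady state the flows balance: s·E = f·U, so U/(E+U) = s/(s+f).
u* = 1.81 / (1.81 + 52.4) = 1.81 / 54.21 = 3.34%.

Steady-state unemployment rate ≈ 3.34%.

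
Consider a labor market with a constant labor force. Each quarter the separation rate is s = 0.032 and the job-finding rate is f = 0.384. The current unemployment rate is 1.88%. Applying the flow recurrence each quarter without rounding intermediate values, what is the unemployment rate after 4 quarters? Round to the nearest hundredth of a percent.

With a fixed labor force, u_{t+1} = u_t + s·(1−u_t) − f·u_t = u_t·(1−s−f) + s.
Here 1−s−f = 0.584 and s = 0.032.
u_1 = 0.018800 × 0.584 + 0.032 = 0.042979.
u_2 = 0.042979 × 0.584 + 0.032 = 0.057100.
u_3 = 0.057100 × 0.584 + 0.032 = 0.065346.
u_4 = 0.065346 × 0.584 + 0.032 = 0.070162.

Unemployment rate after four quarters ≈ 7.02%.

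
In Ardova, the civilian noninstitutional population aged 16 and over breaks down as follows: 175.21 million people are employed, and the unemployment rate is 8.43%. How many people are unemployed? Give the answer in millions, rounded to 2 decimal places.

Let U be the number unemployed. The labor force is E + U, and U/(E+U) = 0.0843.
So U = 0.0843 × 175.21 / (1 − 0.0843) = 14.7702 / 0.9157 ≈ 16.13 million.

About 16.13 million are unemployed.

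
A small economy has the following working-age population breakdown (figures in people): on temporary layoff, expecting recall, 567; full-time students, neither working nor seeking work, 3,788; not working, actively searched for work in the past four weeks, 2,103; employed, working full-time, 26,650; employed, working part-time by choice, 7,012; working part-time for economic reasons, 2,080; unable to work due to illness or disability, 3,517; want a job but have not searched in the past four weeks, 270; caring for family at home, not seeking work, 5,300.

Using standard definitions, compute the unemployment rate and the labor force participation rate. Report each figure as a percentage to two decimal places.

Unemployment rate ≈ 6.95%; labor force participation rate ≈ 74.90%.

Employed = 26,650 + 7,012 + 2,080 = 35,742 (anyone who worked, including part-time for economic reasons, counts as employed).
Unemployed = 567 + 2,103 = 2,670 (jobless and actively searching, or on temporary layoff).
Labor force = 35,742 + 2,670 = 38,412.
Not in labor force = 3,788 + 3,517 + 270 + 5,300 = 12,875 (those not working and not actively searching are outside the labor force — including those who want a job but have given up searching).
Civilian working-age population = 38,412 + 12,875 = 51,287.
Unemployment rate = 2,670 / 38,412 = 6.95%.
Labor force participation rate = 38,412 / 51,287 = 74.90%.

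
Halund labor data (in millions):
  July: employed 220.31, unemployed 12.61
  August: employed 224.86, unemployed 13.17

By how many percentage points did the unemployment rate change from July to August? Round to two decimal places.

July: labor force = 220.31 + 12.61 = 232.92; u = 12.61/232.92 = 5.41%.
August: labor force = 224.86 + 13.17 = 238.03; u = 13.17/238.03 = 5.53%.
Change = 5.53% − 5.41% = +0.12 pp.

The unemployment rate changed by +0.12 percentage points.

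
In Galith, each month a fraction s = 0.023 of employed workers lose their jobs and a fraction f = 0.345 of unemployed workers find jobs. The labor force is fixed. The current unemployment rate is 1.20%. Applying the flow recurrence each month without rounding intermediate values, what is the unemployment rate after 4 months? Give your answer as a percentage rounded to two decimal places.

With a fixed labor force, u_{t+1} = u_t + s·(1−u_t) − f·u_t = u_t·(1−s−f) + s.
Here 1−s−f = 0.632 and s = 0.023.
u_1 = 0.012000 × 0.632 + 0.023 = 0.030584.
u_2 = 0.030584 × 0.632 + 0.023 = 0.042329.
u_3 = 0.042329 × 0.632 + 0.023 = 0.049752.
u_4 = 0.049752 × 0.632 + 0.023 = 0.054443.

Unemployment rate after four months ≈ 5.44%.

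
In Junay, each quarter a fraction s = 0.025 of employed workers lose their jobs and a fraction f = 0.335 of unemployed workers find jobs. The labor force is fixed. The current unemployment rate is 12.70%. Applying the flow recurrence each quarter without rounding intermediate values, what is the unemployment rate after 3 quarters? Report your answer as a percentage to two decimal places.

With a fixed labor force, u_{t+1} = u_t + s·(1−u_t) − f·u_t = u_t·(1−s−f) + s.
Here 1−s−f = 0.640 and s = 0.025.
u_1 = 0.127000 × 0.640 + 0.025 = 0.106280.
u_2 = 0.106280 × 0.640 + 0.025 = 0.093019.
u_3 = 0.093019 × 0.640 + 0.025 = 0.084532.

Unemployment rate after three quarters ≈ 8.45%.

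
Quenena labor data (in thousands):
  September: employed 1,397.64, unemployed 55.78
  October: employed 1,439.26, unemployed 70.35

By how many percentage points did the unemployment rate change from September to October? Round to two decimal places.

September: labor force = 1,397.64 + 55.78 = 1,453.42; u = 55.78/1,453.42 = 3.84%.
October: labor force = 1,439.26 + 70.35 = 1,509.61; u = 70.35/1,509.61 = 4.66%.
Change = 4.66% − 3.84% = +0.82 pp.

The unemployment rate changed by +0.82 percentage points.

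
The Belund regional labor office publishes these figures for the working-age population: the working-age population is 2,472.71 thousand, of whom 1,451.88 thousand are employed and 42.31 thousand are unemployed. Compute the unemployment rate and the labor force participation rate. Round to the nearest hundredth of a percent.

Unemployment rate ≈ 2.83%; labor force participation rate ≈ 60.43%.

Labor force = employed + unemployed = 1,451.88 + 42.31 = 1,494.19 thousand.
Unemployment rate = 42.31 / 1,494.19 = 2.83%.
Labor force participation rate = 1,494.19 / 2,472.71 = 60.43%.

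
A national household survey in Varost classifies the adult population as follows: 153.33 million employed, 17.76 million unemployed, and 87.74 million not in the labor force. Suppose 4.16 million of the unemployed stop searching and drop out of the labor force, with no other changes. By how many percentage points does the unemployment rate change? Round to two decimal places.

The unemployment rate changes by −2.23 percentage points.

Initially, labor force = 153.33 + 17.76 = 171.09 million, so u = 17.76/171.09 = 10.38%.
After the change, unemployed and labor force both fall by 4.16 → E = 153.33, U = 13.60, labor force = 166.93 million.
New unemployment rate = 13.60 / 166.93 = 8.15%.
Change = 8.15% − 10.38% = −2.23 percentage points.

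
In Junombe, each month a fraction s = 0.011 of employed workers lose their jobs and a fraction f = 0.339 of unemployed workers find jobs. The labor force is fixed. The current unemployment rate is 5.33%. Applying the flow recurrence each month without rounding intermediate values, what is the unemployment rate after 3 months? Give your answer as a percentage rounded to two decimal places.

With a fixed labor force, u_{t+1} = u_t + s·(1−u_t) − f·u_t = u_t·(1−s−f) + s.
Here 1−s−f = 0.650 and s = 0.011.
u_1 = 0.053300 × 0.650 + 0.011 = 0.045645.
u_2 = 0.045645 × 0.650 + 0.011 = 0.040669.
u_3 = 0.040669 × 0.650 + 0.011 = 0.037435.

Unemployment rate after three months ≈ 3.74%.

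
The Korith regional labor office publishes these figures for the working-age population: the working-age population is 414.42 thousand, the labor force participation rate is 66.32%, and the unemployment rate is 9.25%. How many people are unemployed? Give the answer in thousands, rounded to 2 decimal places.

About 25.42 thousand are unemployed.

Labor force = 0.6632 × 414.42 = 274.84 thousand.
Unemployed = 0.0925 × 274.84 ≈ 25.42 thousand.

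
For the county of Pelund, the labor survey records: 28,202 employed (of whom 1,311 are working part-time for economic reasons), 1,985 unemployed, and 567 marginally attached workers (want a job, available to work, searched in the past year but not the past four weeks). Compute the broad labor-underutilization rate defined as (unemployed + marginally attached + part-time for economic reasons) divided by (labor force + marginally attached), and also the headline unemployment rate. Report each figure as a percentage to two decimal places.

Labor force = 28,202 + 1,985 = 30,187.
Numerator = 1,985 + 567 + 1,311 = 3,863.
Denominator = 30,187 + 567 = 30,754.
Broad rate = 3,863 / 30,754 = 12.56%.
Headline unemployment rate = 1,985 / 30,187 = 6.58%.

Broad underutilization rate ≈ 12.56%; headline unemployment rate ≈ 6.58%.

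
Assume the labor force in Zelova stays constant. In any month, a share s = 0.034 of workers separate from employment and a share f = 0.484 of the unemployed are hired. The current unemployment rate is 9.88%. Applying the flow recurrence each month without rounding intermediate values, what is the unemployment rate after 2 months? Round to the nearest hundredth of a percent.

With a fixed labor force, u_{t+1} = u_t + s·(1−u_t) − f·u_t = u_t·(1−s−f) + s.
Here 1−s−f = 0.482 and s = 0.034.
u_1 = 0.098800 × 0.482 + 0.034 = 0.081622.
u_2 = 0.081622 × 0.482 + 0.034 = 0.073342.

Unemployment rate after two months ≈ 7.33%.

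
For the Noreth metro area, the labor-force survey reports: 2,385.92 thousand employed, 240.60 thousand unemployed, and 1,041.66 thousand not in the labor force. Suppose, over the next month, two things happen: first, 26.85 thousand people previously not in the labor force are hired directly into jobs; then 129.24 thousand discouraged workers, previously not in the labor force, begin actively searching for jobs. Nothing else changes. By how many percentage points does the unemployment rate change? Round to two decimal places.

The unemployment rate changes by +4.13 percentage points.

Initially, labor force = 2,385.92 + 240.60 = 2,626.52 thousand, so u = 240.60/2,626.52 = 9.16%.
After the first change, employed and labor force both rise by 26.85; unemployed unchanged → E = 2,412.77, U = 240.60, labor force = 2,653.37 thousand.
After the second change, unemployed and labor force both rise by 129.24 → E = 2,412.77, U = 369.84, labor force = 2,782.61 thousand.
New unemployment rate = 369.84 / 2,782.61 = 13.29%.
Change = 13.29% − 9.16% = +4.13 percentage points.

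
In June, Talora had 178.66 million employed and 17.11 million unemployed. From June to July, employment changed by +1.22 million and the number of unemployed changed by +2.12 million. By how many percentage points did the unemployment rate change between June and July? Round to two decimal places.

The unemployment rate changed by +0.92 percentage points.

June: labor force = 178.66 + 17.11 = 195.77; u = 17.11/195.77 = 8.74%.
July: labor force = 179.88 + 19.23 = 199.11; u = 19.23/199.11 = 9.66%.
Change = 9.66% − 8.74% = +0.92 pp.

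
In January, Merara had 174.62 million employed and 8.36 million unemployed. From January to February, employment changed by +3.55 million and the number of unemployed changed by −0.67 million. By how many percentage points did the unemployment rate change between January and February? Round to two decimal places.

January: labor force = 174.62 + 8.36 = 182.98; u = 8.36/182.98 = 4.57%.
February: labor force = 178.17 + 7.69 = 185.86; u = 7.69/185.86 = 4.14%.
Change = 4.14% − 4.57% = −0.43 pp.

The unemployment rate changed by −0.43 percentage points.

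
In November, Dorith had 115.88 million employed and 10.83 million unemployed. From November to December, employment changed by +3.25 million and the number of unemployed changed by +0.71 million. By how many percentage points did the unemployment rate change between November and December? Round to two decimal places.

The unemployment rate changed by +0.28 percentage points.

November: labor force = 115.88 + 10.83 = 126.71; u = 10.83/126.71 = 8.55%.
December: labor force = 119.13 + 11.54 = 130.67; u = 11.54/130.67 = 8.83%.
Change = 8.83% − 8.55% = +0.28 pp.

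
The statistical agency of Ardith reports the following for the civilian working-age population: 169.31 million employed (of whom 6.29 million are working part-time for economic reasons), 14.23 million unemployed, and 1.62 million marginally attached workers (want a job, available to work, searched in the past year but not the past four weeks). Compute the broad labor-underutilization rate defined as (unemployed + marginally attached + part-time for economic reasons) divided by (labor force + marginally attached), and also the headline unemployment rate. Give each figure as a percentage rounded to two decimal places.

Broad underutilization rate ≈ 11.96%; headline unemployment rate ≈ 7.75%.

Labor force = 169.31 + 14.23 = 183.54 million.
Numerator = 14.23 + 1.62 + 6.29 = 22.14 million.
Denominator = 183.54 + 1.62 = 185.16 million.
Broad rate = 22.14 / 185.16 = 11.96%.
Headline unemployment rate = 14.23 / 183.54 = 7.75%.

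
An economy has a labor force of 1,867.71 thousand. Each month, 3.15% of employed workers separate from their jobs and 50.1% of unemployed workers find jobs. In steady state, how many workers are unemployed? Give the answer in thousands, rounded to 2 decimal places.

Steady-state unemployment rate u* = s/(s+f) = 3.15/(3.15+50.1) = 0.059155.
Unemployed = u* × labor force = 0.059155 × 1,867.71 ≈ 110.48 thousand.

About 110.48 thousand are unemployed in steady state.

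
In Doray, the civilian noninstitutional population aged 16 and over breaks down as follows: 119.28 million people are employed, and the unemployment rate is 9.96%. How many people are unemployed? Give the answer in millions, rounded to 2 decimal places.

Let U be the number unemployed. The labor force is E + U, and U/(E+U) = 0.0996.
So U = 0.0996 × 119.28 / (1 − 0.0996) = 11.8803 / 0.9004 ≈ 13.19 million.

About 13.19 million are unemployed.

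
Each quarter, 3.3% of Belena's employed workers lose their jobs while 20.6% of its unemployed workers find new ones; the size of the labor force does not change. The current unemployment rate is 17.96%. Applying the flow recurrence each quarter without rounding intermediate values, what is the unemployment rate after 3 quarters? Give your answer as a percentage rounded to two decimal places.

With a fixed labor force, u_{t+1} = u_t + s·(1−u_t) − f·u_t = u_t·(1−s−f) + s.
Here 1−s−f = 0.761 and s = 0.033.
u_1 = 0.179600 × 0.761 + 0.033 = 0.169676.
u_2 = 0.169676 × 0.761 + 0.033 = 0.162123.
u_3 = 0.162123 × 0.761 + 0.033 = 0.156376.

Unemployment rate after three quarters ≈ 15.64%.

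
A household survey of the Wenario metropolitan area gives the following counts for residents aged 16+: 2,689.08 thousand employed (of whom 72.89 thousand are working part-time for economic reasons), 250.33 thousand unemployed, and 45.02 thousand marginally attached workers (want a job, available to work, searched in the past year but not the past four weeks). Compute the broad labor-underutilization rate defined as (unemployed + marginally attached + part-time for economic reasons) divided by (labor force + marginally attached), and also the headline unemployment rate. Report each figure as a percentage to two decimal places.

Labor force = 2,689.08 + 250.33 = 2,939.41 thousand.
Numerator = 250.33 + 45.02 + 72.89 = 368.24 thousand.
Denominator = 2,939.41 + 45.02 = 2,984.43 thousand.
Broad rate = 368.24 / 2,984.43 = 12.34%.
Headline unemployment rate = 250.33 / 2,939.41 = 8.52%.

Broad underutilization rate ≈ 12.34%; headline unemployment rate ≈ 8.52%.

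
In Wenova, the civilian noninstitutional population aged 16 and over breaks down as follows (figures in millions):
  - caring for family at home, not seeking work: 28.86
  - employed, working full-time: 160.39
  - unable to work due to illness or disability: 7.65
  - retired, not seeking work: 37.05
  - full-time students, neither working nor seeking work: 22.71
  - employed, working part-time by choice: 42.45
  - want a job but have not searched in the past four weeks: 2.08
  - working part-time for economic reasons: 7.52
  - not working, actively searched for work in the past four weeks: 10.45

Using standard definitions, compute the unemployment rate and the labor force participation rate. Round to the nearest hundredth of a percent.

Employed = 160.39 + 42.45 + 7.52 = 210.36 million (anyone who worked, including part-time for economic reasons, counts as employed).
Unemployed = 10.45 million.
Labor force = 210.36 + 10.45 = 220.81 million.
Not in labor force = 28.86 + 7.65 + 37.05 + 22.71 + 2.08 = 98.35 million (those not working and not actively searching are outside the labor force — including those who want a job but have given up searching).
Civilian working-age population = 220.81 + 98.35 = 319.16 million.
Unemployment rate = 10.45 / 220.81 = 4.73%.
Labor force participation rate = 220.81 / 319.16 = 69.18%.

Unemployment rate ≈ 4.73%; labor force participation rate ≈ 69.18%.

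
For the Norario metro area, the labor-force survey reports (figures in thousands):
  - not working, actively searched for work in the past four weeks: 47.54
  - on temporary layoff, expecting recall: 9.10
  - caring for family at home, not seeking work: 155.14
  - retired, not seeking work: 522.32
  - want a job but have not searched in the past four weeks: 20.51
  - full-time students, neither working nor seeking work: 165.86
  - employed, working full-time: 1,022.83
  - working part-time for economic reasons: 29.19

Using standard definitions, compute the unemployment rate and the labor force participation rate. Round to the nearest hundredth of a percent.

Employed = 1,022.83 + 29.19 = 1,052.02 thousand (anyone who worked, including part-time for economic reasons, counts as employed).
Unemployed = 47.54 + 9.10 = 56.64 thousand (jobless and actively searching, or on temporary layoff).
Labor force = 1,052.02 + 56.64 = 1,108.66 thousand.
Not in labor force = 155.14 + 522.32 + 20.51 + 165.86 = 863.83 thousand (those not working and not actively searching are outside the labor force — including those who want a job but have given up searching).
Civilian working-age population = 1,108.66 + 863.83 = 1,972.49 thousand.
Unemployment rate = 56.64 / 1,108.66 = 5.11%.
Labor force participation rate = 1,108.66 / 1,972.49 = 56.21%.

Unemployment rate ≈ 5.11%; labor force participation rate ≈ 56.21%.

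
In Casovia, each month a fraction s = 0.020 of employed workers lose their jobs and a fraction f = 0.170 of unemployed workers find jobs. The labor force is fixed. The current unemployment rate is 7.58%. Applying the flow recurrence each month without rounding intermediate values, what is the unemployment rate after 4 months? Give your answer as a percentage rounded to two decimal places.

With a fixed labor force, u_{t+1} = u_t + s·(1−u_t) − f·u_t = u_t·(1−s−f) + s.
Here 1−s−f = 0.810 and s = 0.020.
u_1 = 0.075800 × 0.810 + 0.020 = 0.081398.
u_2 = 0.081398 × 0.810 + 0.020 = 0.085932.
u_3 = 0.085932 × 0.810 + 0.020 = 0.089605.
u_4 = 0.089605 × 0.810 + 0.020 = 0.092580.

Unemployment rate after four months ≈ 9.26%.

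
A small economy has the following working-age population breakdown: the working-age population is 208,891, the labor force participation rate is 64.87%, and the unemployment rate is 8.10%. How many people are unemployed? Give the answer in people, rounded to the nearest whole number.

About 10,976 are unemployed.

Labor force = 0.6487 × 208,891 = 135,508.
Unemployed = 0.0810 × 135,508 ≈ 10,976.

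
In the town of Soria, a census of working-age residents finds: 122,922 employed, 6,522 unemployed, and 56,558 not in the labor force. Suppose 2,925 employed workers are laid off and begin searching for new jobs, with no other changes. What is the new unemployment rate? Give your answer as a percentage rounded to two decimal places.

Initially, labor force = 122,922 + 6,522 = 129,444, so u = 6,522/129,444 = 5.04%.
After the change, employed falls and unemployed rises by 2,925; labor force unchanged → E = 119,997, U = 9,447, labor force = 129,444.
New unemployment rate = 9,447 / 129,444 = 7.30%.

New unemployment rate ≈ 7.30%.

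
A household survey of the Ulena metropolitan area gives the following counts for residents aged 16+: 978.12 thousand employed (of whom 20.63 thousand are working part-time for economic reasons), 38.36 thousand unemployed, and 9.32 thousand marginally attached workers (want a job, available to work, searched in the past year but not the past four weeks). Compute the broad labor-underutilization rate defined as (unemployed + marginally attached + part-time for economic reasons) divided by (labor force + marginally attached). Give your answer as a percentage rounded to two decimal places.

Broad underutilization rate ≈ 6.66%.

Labor force = 978.12 + 38.36 = 1,016.48 thousand.
Numerator = 38.36 + 9.32 + 20.63 = 68.31 thousand.
Denominator = 1,016.48 + 9.32 = 1,025.80 thousand.
Broad rate = 68.31 / 1,025.80 = 6.66%.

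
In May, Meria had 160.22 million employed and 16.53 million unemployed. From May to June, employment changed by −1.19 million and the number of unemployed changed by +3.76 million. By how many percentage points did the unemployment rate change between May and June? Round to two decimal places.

May: labor force = 160.22 + 16.53 = 176.75; u = 16.53/176.75 = 9.35%.
June: labor force = 159.03 + 20.29 = 179.32; u = 20.29/179.32 = 11.31%.
Change = 11.31% − 9.35% = +1.96 pp.

The unemployment rate changed by +1.96 percentage points.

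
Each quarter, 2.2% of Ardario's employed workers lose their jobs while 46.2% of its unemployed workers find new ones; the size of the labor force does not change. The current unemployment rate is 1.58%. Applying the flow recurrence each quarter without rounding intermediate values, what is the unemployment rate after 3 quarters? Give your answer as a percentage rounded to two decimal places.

With a fixed labor force, u_{t+1} = u_t + s·(1−u_t) − f·u_t = u_t·(1−s−f) + s.
Here 1−s−f = 0.516 and s = 0.022.
u_1 = 0.015800 × 0.516 + 0.022 = 0.030153.
u_2 = 0.030153 × 0.516 + 0.022 = 0.037559.
u_3 = 0.037559 × 0.516 + 0.022 = 0.041380.

Unemployment rate after three quarters ≈ 4.14%.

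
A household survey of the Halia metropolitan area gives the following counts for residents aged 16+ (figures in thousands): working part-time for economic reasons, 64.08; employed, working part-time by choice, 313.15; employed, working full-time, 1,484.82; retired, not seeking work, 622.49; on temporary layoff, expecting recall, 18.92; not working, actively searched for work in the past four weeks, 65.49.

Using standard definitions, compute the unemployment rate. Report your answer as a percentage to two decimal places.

Employed = 64.08 + 313.15 + 1,484.82 = 1,862.05 thousand (anyone who worked, including part-time for economic reasons, counts as employed).
Unemployed = 18.92 + 65.49 = 84.41 thousand (jobless and actively searching, or on temporary layoff).
Labor force = 1,862.05 + 84.41 = 1,946.46 thousand.
Unemployment rate = 84.41 / 1,946.46 = 4.34%.

Unemployment rate ≈ 4.34%.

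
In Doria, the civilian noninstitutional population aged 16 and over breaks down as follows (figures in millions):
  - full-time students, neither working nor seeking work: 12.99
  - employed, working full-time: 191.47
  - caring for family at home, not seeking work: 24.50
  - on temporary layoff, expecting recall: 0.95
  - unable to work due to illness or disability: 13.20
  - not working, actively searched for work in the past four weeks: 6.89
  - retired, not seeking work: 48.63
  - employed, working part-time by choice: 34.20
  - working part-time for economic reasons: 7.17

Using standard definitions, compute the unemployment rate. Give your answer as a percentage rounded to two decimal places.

Employed = 191.47 + 34.20 + 7.17 = 232.84 million (anyone who worked, including part-time for economic reasons, counts as employed).
Unemployed = 0.95 + 6.89 = 7.84 million (jobless and actively searching, or on temporary layoff).
Labor force = 232.84 + 7.84 = 240.68 million.
Unemployment rate = 7.84 / 240.68 = 3.26%.

Unemployment rate ≈ 3.26%.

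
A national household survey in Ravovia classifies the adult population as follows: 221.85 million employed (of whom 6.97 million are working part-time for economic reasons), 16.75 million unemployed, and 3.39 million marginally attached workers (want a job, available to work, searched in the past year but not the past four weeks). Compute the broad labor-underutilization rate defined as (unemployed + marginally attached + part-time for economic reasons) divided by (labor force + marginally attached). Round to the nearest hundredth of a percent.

Labor force = 221.85 + 16.75 = 238.60 million.
Numerator = 16.75 + 3.39 + 6.97 = 27.11 million.
Denominator = 238.60 + 3.39 = 241.99 million.
Broad rate = 27.11 / 241.99 = 11.20%.

Broad underutilization rate ≈ 11.20%.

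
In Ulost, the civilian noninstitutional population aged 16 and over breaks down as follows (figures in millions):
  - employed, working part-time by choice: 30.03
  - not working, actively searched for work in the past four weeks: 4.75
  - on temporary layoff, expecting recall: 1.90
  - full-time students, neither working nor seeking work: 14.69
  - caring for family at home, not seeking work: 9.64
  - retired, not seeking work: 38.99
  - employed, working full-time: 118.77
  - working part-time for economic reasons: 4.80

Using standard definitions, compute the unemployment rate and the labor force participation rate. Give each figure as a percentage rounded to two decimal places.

Employed = 30.03 + 118.77 + 4.80 = 153.60 million (anyone who worked, including part-time for economic reasons, counts as employed).
Unemployed = 4.75 + 1.90 = 6.65 million (jobless and actively searching, or on temporary layoff).
Labor force = 153.60 + 6.65 = 160.25 million.
Not in labor force = 14.69 + 9.64 + 38.99 = 63.32 million (those not working and not actively searching are outside the labor force).
Civilian working-age population = 160.25 + 63.32 = 223.57 million.
Unemployment rate = 6.65 / 160.25 = 4.15%.
Labor force participation rate = 160.25 / 223.57 = 71.68%.

Unemployment rate ≈ 4.15%; labor force participation rate ≈ 71.68%.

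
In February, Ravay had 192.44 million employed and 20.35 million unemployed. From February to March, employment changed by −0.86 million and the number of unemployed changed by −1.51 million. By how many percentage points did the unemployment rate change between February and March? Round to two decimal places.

February: labor force = 192.44 + 20.35 = 212.79; u = 20.35/212.79 = 9.56%.
March: labor force = 191.58 + 18.84 = 210.42; u = 18.84/210.42 = 8.95%.
Change = 8.95% − 9.56% = −0.61 pp.

The unemployment rate changed by −0.61 percentage points.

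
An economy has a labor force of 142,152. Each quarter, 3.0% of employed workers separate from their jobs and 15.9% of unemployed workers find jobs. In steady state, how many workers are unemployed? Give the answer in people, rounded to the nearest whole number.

Steady-state unemployment rate u* = s/(s+f) = 3.0/(3.0+15.9) = 0.158730.
Unemployed = u* × labor force = 0.158730 × 142,152 ≈ 22,564.

About 22,564 are unemployed in steady state.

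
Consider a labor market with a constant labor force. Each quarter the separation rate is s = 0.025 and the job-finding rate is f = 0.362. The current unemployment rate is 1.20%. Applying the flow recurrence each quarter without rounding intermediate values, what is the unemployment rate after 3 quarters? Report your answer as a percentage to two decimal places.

With a fixed labor force, u_{t+1} = u_t + s·(1−u_t) − f·u_t = u_t·(1−s−f) + s.
Here 1−s−f = 0.613 and s = 0.025.
u_1 = 0.012000 × 0.613 + 0.025 = 0.032356.
u_2 = 0.032356 × 0.613 + 0.025 = 0.044834.
u_3 = 0.044834 × 0.613 + 0.025 = 0.052483.

Unemployment rate after three quarters ≈ 5.25%.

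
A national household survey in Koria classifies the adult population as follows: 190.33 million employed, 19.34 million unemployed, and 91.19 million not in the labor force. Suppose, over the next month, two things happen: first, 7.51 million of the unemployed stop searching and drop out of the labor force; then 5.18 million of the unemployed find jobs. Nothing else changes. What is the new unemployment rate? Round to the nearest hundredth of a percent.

New unemployment rate ≈ 3.29%.

Initially, labor force = 190.33 + 19.34 = 209.67 million, so u = 19.34/209.67 = 9.22%.
After the first change, unemployed and labor force both fall by 7.51 → E = 190.33, U = 11.83, labor force = 202.16 million.
After the second change, unemployed falls and employed rises by 5.18; labor force unchanged → E = 195.51, U = 6.65, labor force = 202.16 million.
New unemployment rate = 6.65 / 202.16 = 3.29%.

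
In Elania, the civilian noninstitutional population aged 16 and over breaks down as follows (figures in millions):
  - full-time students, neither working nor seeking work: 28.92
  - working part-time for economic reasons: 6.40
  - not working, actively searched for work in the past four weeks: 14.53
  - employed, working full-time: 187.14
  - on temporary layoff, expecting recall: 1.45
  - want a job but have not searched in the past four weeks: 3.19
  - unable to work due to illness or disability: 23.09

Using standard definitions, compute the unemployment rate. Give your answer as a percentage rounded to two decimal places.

Employed = 6.40 + 187.14 = 193.54 million (anyone who worked, including part-time for economic reasons, counts as employed).
Unemployed = 14.53 + 1.45 = 15.98 million (jobless and actively searching, or on temporary layoff).
Labor force = 193.54 + 15.98 = 209.52 million.
Unemployment rate = 15.98 / 209.52 = 7.63%.

Unemployment rate ≈ 7.63%.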